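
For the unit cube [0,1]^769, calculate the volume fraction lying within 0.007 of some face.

The inner cube has side 1-2·0.007 = 0.986 and volume (0.986)^769 ≈ 1.956e-05, so the shell holds 0.99998 of the volume.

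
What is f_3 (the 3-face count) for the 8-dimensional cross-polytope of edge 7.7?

An n-cross-polytope has 2^(k+1)·C(n,k+1) k-faces. Here 2^4·C(8,4) = 16·70 = 1120.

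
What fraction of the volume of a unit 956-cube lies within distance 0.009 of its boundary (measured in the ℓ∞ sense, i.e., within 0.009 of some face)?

The inner cube has side 1-2·0.009 = 0.982 and volume (0.982)^956 ≈ 2.875e-08, so the shell holds 0.9999999713 of the volume.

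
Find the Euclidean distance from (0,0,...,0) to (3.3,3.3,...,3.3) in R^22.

Diagonal = √22 · 3.3 ≈ 15.4784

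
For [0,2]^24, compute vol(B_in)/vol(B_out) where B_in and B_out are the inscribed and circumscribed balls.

Volume scales as r^n, and r_in/r_out = 1/√24, giving (1/√24)^24 ≈ 2.7382e-17.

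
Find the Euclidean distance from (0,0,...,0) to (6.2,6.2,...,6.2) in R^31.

||(6.2,6.2,...,6.2)|| = √(31)·6.2 ≈ 34.5201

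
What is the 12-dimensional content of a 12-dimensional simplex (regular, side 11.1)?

For a regular n-simplex with edge a, V = (a^n / n!)·√((n+1)/2^n). With a=11.1, n=12: V ≈ 411.463.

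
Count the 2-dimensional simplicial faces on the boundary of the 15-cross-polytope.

Number of 2-faces = 2^(2+1) · C(15,2+1) = 8 · 455 = 3640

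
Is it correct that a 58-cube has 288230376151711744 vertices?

True. The 58-cube has 2^58 = 288230376151711744 vertices.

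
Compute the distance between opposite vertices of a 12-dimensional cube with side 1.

Diagonal = √12 · 1 ≈ 3.4641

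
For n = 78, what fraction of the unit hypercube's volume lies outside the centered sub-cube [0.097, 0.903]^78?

1 - (1 - 2·0.097)^78 = 1 - 0.806^78 ≈ 0.9999999506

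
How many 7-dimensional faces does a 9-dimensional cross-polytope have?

An n-cross-polytope has 2^(k+1)·C(n,k+1) k-faces. Here 2^8·C(9,8) = 256·9 = 2304.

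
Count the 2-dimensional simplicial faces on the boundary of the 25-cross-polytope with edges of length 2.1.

Number of 2-faces = 2^(2+1) · C(25,2+1) = 8 · 2300 = 18400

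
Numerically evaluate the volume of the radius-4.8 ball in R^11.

The n-ball volume is π^(n/2)·r^n/Γ(n/2+1). With n=11, r=4.8: V ≈ 5.87163e+07.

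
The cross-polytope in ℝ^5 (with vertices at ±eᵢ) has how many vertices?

The vertices are ±e_1, ..., ±e_5, so there are 2·5 = 10.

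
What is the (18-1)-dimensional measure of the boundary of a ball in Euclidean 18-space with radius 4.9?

The surface area of an n-ball is 2π^(n/2) r^(n-1) / Γ(n/2). For n=18, r=4.9: 8.00187e+11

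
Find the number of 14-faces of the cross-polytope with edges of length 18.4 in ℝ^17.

An n-cross-polytope has 2^(k+1)·C(n,k+1) k-faces. Here 2^15·C(17,15) = 32768·136 = 4456448.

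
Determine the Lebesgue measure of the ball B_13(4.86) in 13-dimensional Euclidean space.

V_13(4.86) = π^(13/2) · (4.86)^13 / Γ(13/2 + 1) ≈ 7.68445e+08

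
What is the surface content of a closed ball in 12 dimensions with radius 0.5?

S_12(0.5) = 2·π^(12/2)·(0.5)^11 / Γ(12/2) = π^6/122880 ≈ 0.00782381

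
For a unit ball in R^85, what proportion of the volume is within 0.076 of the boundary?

1 - (1-0.076)^85 ≈ 0.998792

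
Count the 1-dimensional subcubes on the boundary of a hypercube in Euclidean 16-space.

Choose 1 of 16 axes to span the face (C(16,1) = 16 ways), then fix each of the remaining 15 coordinates at one of its two extreme values (2^15 = 32768 ways): 16·32768 = 524288.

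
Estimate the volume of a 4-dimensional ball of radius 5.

Volume = π^{4/2}·(5)^4/Γ(3) = 625·π^2/2 ≈ 3084.25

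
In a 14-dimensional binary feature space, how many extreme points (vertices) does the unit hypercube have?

An n-cube has 2^n vertices; for n = 14 that is 2^14 = 16384.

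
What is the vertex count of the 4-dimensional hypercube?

Each vertex is a binary string of length 4, so there are 2^4 = 16.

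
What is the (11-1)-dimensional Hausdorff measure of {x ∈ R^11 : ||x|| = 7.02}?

The surface area of an n-ball is 2π^(n/2) r^(n-1) / Γ(n/2). For n=11, r=7.02: 6.02377e+09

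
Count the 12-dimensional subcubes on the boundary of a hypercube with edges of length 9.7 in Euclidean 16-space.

An n-cube has C(n,k)·2^(n-k) k-faces. Here C(16,12)·2^4 = 1820·16 = 29120.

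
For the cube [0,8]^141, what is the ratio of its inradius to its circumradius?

Ratio = (s/2)/(s√141/2) = 141^(-1/2) ≈ 0.0842152.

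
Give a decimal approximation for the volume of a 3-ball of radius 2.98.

The n-ball volume is π^(n/2)·r^n/Γ(n/2+1). With n=3, r=2.98: V ≈ 110.85.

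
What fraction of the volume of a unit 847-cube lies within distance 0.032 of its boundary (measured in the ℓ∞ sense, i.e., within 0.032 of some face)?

1 - (1 - 2·0.032)^847 = 1 - 0.936^847 ≈ 1 - 4.684e-25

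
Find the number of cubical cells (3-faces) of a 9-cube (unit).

An n-cube has C(n,k)·2^(n-k) k-faces. Here C(9,3)·2^6 = 84·64 = 5376.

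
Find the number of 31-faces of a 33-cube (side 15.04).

Number of 31-faces = C(33,31) · 2^(33-31) = 528 · 4 = 2112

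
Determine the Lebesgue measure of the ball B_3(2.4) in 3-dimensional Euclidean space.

V_3(2.4) = π^(3/2) · (2.4)^3 / Γ(3/2 + 1) ≈ 57.9058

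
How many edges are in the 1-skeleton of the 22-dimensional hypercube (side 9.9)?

Each of the 2^22 = 4194304 vertices has degree 22; total edges = 22·2^22/2 = 46137344.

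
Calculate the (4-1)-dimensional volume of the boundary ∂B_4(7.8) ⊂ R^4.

|∂B_4(7.8)| ≈ 9367.28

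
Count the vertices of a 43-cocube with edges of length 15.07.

Number of vertices = 2n = 86.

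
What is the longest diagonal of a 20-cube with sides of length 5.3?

Diagonal = √20 · 5.3 ≈ 23.7023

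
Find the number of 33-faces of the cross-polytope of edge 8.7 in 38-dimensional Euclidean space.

f_33(38-orthoplex) = 2^34 · (38 choose 34) = 1268132043816960.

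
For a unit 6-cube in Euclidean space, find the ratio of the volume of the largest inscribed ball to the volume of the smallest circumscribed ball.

V_in/V_out = n^(-n/2) = 6^(-6/2) ≈ 0.00462963.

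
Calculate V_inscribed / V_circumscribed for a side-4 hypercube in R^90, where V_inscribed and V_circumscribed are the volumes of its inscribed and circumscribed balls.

The radii are 4/2 and 4√90/2, so the volume ratio is (1/√90)^90 = 90^{-90/2} ≈ 1.14574e-88.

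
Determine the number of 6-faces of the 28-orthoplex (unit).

f_6(28-orthoplex) = 2^7 · (28 choose 7) = 151557120.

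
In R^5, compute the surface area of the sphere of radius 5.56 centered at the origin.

S_5(5.56) = 2·π^(5/2)·(5.56)^4 / Γ(5/2) ≈ 25151.7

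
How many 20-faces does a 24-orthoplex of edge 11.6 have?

An n-cross-polytope has 2^(k+1)·C(n,k+1) k-faces. Here 2^21·C(24,21) = 2097152·2024 = 4244635648.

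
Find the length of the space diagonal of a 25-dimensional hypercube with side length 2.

The space diagonal of an n-cube of side s is s√n. Here 2·√25 = 10.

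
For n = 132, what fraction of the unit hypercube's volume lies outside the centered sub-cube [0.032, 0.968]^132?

The inner cube has side 1-2·0.032 = 0.936 and volume (0.936)^132 ≈ 0.0001616, so the shell holds 0.999838 of the volume.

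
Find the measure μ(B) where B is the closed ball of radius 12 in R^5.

V = 663552·π^2/5 ≈ 1.3098e+06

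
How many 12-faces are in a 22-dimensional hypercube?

Choose 12 of 22 axes to span the face (C(22,12) = 646646 ways), then fix each of the remaining 10 coordinates at one of its two extreme values (2^10 = 1024 ways): 646646·1024 = 662165504.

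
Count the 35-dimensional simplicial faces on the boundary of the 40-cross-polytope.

An n-cross-polytope has 2^(k+1)·C(n,k+1) k-faces. Here 2^36·C(40,36) = 68719476736·91390 = 6280272978903040.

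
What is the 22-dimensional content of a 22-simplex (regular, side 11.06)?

V = (11.06^22 / 22!) · √((22+1) / 2^22) ≈ 0.191153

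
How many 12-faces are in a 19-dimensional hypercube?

Number of 12-faces = C(19,12) · 2^(19-12) = 50388 · 128 = 6449664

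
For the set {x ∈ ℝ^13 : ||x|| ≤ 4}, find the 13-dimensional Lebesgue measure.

The n-ball volume is π^(n/2)·r^n/Γ(n/2+1). With n=13, r=4: V = 8589934592·π^6/135135 ≈ 6.11113e+07.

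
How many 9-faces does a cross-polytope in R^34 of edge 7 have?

Each 9-face is the convex hull of 10 vertices, one chosen as ±e_i from each of 10 distinct axes: 2^10·C(34,10) = 134275215360.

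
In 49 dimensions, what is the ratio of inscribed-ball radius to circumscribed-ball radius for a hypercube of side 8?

r_in = 8/2 (half the side); r_out = 8√49/2 (half the diagonal). Ratio = 1/√49 ≈ 0.142857.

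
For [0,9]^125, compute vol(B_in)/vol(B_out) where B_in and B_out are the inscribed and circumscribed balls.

Volume scales as r^n, and r_in/r_out = 1/√125, giving (1/√125)^125 ≈ 8.77252e-132.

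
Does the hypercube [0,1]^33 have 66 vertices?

False. The 33-cube has 2^33 = 8589934592 vertices.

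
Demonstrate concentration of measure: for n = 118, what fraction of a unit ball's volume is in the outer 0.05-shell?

1 - (1-0.05)^118 ≈ 0.997648 ≈ 99.76%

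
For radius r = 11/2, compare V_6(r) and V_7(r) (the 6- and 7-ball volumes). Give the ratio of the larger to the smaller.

V_6(11/2) ≈ 143046, V_7(11/2) ≈ 719315. The 7-ball is larger by a factor of 5.029.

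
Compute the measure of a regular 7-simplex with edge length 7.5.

V_7 = √(8) · 7.5^7 / (7! · 2^(7/2)) ≈ 66.2122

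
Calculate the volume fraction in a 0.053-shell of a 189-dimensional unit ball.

1 - (1-0.053)^189 ≈ 0.999966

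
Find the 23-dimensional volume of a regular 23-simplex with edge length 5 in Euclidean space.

V_23 = √(24) · 5^23 / (23! · 2^(23/2)) ≈ 7.79967e-10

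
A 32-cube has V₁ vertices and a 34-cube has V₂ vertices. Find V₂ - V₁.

V₁ = 2^32 = 4294967296. V₂ = 2^34 = 17179869184. V₂ - V₁ = 12884901888.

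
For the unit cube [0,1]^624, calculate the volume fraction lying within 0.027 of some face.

1 - (1 - 2·0.027)^624 = 1 - 0.946^624 ≈ 1 - 9.038e-16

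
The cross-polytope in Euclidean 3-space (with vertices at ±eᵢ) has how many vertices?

The 3-dimensional cross-polytope has 2n = 2·3 = 6 vertices.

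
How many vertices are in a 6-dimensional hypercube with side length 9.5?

f_0(6-cube) = (6 choose 0) · 2^6 = 64.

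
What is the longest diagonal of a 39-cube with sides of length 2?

d = √(2² + 2² + ... + 2²) [39 terms] = √(39·2²) = 2√39 ≈ 12.49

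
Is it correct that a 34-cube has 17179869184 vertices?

True. The 34-cube has 2^34 = 17179869184 vertices.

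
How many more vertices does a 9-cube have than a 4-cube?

The 9-cube has 2^9 = 512 vertices. The 4-cube has 2^4 = 16 vertices. Difference: 512 - 16 = 496.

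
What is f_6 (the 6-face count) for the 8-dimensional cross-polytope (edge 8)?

f_6(8-orthoplex) = 2^7 · (8 choose 7) = 1024.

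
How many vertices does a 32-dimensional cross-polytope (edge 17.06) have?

Number of vertices = 2n = 64.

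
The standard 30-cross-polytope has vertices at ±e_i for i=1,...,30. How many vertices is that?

An n-cross-polytope has 2n vertices; here n = 30, giving 60.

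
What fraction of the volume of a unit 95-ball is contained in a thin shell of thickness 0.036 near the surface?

V(inner)/V(outer) = ((1-0.036)/1)^95 ≈ 0.03071, so the shell fraction is 0.969287.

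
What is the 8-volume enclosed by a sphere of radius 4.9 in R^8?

The n-ball volume is π^(n/2)·r^n/Γ(n/2+1). With n=8, r=4.9: V ≈ 1.34883e+06.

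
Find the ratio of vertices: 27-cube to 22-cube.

The 27-cube has 2^27 = 134217728 vertices. The 22-cube has 2^22 = 4194304 vertices. Ratio: 134217728/4194304 = 32.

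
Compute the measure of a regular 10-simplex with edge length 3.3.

For a regular n-simplex with edge a, V = (a^n / n!)·√((n+1)/2^n). With a=3.3, n=10: V ≈ 0.00437444.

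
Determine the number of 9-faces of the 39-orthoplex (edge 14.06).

Each 9-face is the convex hull of 10 vertices, one chosen as ±e_i from each of 10 distinct axes: 2^10·C(39,10) = 651003285504.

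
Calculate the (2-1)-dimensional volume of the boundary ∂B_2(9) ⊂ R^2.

S_2(9) = 2·π^(2/2)·(9)^1 / Γ(2/2) = 2πr = 2π·9 ≈ 56.5487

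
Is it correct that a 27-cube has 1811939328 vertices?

False. The 27-cube has 2^27 = 134217728 vertices.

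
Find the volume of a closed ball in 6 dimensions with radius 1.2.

The n-ball volume is π^(n/2)·r^n/Γ(n/2+1). With n=6, r=1.2: V ≈ 15.4307.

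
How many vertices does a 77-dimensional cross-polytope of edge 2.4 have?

The vertices are ±e_1, ..., ±e_77, so there are 2·77 = 154.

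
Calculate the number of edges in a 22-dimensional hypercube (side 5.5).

Each of the 2^22 = 4194304 vertices has degree 22; total edges = 22·2^22/2 = 46137344.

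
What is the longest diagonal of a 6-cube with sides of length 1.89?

d = √(1.89² + 1.89² + ... + 1.89²) [6 terms] = √(6·1.89²) = 1.89√6 ≈ 4.62954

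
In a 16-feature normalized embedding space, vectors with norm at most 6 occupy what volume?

The n-ball volume is π^(n/2)·r^n/Γ(n/2+1). With n=16, r=6: V = 2448880128·π^8/35 ≈ 6.63894e+11.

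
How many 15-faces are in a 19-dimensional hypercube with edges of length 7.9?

f_15(19-cube) = (19 choose 15) · 2^4 = 62016.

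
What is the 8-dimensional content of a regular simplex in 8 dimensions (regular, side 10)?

V_8 = √(9) · 10^8 / (8! · 2^(8/2)) ≈ 465.03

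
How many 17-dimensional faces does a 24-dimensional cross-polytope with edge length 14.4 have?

Each 17-face is the convex hull of 18 vertices, one chosen as ±e_i from each of 18 distinct axes: 2^18·C(24,18) = 35283533824.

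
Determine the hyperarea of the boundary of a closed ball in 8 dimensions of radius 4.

S_8(4) = 2·π^(8/2)·(4)^7 / Γ(8/2) = 16384·π^4/3 ≈ 531984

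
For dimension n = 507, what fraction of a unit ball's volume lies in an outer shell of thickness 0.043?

1 - (1-0.043)^507 ≈ 1 - 2.101e-10 ≈ (100 - 2.1e-08)%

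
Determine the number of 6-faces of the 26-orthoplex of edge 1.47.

Each 6-face is the convex hull of 7 vertices, one chosen as ±e_i from each of 7 distinct axes: 2^7·C(26,7) = 84198400.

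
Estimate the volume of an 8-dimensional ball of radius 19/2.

V = 16983563041·π^4/6144 ≈ 2.69263e+08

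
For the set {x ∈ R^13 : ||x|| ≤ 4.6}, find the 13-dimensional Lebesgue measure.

The n-ball volume is π^(n/2)·r^n/Γ(n/2+1). With n=13, r=4.6: V ≈ 3.76005e+08.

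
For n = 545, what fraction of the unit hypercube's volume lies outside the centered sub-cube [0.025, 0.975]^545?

Shell fraction = 1 - (1-0.05)^545 ≈ 1 - 7.234e-13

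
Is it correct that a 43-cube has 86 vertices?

False. The 43-cube has 2^43 = 8796093022208 vertices.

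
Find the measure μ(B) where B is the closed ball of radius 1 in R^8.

V = π^4/24 ≈ 4.05871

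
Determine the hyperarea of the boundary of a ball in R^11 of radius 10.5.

The surface area of an n-ball is 2π^(n/2) r^(n-1) / Γ(n/2). For n=11, r=10.5: 88253338509·π^5/80 ≈ 3.37591e+11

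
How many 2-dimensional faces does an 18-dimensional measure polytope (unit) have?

An n-cube has C(n,k)·2^(n-k) k-faces. Here C(18,2)·2^16 = 153·65536 = 10027008.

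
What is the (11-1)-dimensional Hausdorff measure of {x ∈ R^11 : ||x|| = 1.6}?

|∂B_11(1.6)| ≈ 2278.75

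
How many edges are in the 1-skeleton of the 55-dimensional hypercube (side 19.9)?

An n-cube has n·2^(n-1) edges. With n = 55: 55·18014398509481984 = 990791918021509120.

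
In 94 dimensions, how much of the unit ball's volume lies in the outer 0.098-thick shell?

V(inner)/V(outer) = ((1-0.098)/1)^94 ≈ 6.158e-05, so the shell fraction is 0.999938.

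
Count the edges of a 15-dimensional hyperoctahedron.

f_1(15-orthoplex) = 2^2 · (15 choose 2) = 420.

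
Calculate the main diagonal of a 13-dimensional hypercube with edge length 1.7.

||(1.7,1.7,...,1.7)|| = √(13)·1.7 ≈ 6.12944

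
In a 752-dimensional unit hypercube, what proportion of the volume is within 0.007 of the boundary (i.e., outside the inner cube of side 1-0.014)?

The inner cube has side 1-2·0.007 = 0.986 and volume (0.986)^752 ≈ 2.486e-05, so the shell holds 0.999975 of the volume.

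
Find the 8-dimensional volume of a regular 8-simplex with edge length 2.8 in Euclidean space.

For a regular n-simplex with edge a, V = (a^n / n!)·√((n+1)/2^n). With a=2.8, n=8: V ≈ 0.0175689.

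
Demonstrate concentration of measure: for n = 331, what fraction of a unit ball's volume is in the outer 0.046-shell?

1 - (1-0.046)^331 ≈ 0.99999983 ≈ 99.999983%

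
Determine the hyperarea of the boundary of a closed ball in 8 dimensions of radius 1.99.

|∂B_8(1.99)| ≈ 4012.82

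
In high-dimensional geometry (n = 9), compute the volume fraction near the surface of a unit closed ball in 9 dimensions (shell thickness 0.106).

1 - (1-0.106)^9 ≈ 0.635214 ≈ 63.52%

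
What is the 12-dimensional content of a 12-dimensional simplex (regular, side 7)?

For a regular n-simplex with edge a, V = (a^n / n!)·√((n+1)/2^n). With a=7, n=12: V ≈ 1.62791.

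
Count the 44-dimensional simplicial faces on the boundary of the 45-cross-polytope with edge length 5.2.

Number of 44-faces = 2^(44+1) · C(45,44+1) = 35184372088832 · 1 = 35184372088832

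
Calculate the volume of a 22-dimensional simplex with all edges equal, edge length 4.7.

For a regular n-simplex with edge a, V = (a^n / n!)·√((n+1)/2^n). With a=4.7, n=22: V ≈ 1.27327e-09.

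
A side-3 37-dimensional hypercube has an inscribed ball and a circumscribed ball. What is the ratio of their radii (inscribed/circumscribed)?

r_in = 3/2 (half the side); r_out = 3√37/2 (half the diagonal). Ratio = 1/√37 ≈ 0.164399.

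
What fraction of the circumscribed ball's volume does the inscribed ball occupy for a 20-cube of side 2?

The radii are 2/2 and 2√20/2, so the volume ratio is (1/√20)^20 = 20^{-20/2} ≈ 9.76562e-14.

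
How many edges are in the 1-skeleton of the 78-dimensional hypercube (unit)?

Each of the 2^78 = 302231454903657293676544 vertices has degree 78; total edges = 78·2^78/2 = 11787026741242634453385216.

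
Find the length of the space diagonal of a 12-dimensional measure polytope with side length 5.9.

||(5.9,5.9,...,5.9)|| = √(12)·5.9 ≈ 20.4382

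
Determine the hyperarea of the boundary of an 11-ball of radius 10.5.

|∂B_11(10.5)| = 88253338509·π^5/80 ≈ 3.37591e+11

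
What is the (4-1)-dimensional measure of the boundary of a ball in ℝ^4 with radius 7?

S = n·V_n(r)/r = 4·V_4(7)/7 (volume-to-surface relation), giving 686·π^2 ≈ 6770.55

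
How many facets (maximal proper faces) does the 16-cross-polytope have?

Each 15-face is the convex hull of 16 vertices, one chosen as ±e_i from each of 16 distinct axes: 2^16·C(16,16) = 65536.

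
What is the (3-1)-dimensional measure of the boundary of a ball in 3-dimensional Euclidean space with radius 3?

S = n·V_n(r)/r = 3·V_3(3)/3 (volume-to-surface relation), giving 4πr² = 4π·(3)² ≈ 113.097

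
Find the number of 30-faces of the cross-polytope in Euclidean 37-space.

Each 30-face is the convex hull of 31 vertices, one chosen as ±e_i from each of 31 distinct axes: 2^31·C(37,31) = 4992435625132032.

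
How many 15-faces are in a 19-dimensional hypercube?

Number of 15-faces = C(19,15) · 2^(19-15) = 3876 · 16 = 62016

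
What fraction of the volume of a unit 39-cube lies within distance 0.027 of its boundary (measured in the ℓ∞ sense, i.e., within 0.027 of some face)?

1 - (1 - 2·0.027)^39 = 1 - 0.946^39 ≈ 0.88525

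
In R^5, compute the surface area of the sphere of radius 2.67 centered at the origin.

|∂B_5(2.67)| ≈ 1337.56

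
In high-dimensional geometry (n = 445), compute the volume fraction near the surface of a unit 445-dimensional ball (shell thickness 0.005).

1 - (1-0.005)^445 ≈ 0.892534 ≈ 89.25%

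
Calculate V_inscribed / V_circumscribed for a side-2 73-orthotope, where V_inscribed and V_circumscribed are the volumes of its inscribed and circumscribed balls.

Volume scales as r^n, and r_in/r_out = 1/√73, giving (1/√73)^73 ≈ 9.74351e-69.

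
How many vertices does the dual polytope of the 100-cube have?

The 100-dimensional cross-polytope has 2n = 2·100 = 200 vertices.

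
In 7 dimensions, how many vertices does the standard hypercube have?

The 7-cube has 2^7 = 128 vertices.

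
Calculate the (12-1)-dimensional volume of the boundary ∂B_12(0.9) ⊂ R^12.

S = n·V_n(r)/r = 12·V_12(0.9)/0.9 (volume-to-surface relation), giving 5.02824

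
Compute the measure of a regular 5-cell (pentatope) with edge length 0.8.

V_4 = √(5) · 0.8^4 / (4! · 2^(4/2)) ≈ 0.00954056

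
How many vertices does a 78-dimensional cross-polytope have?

The vertices are ±e_1, ..., ±e_78, so there are 2·78 = 156.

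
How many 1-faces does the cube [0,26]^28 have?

Each of the 2^28 = 268435456 vertices has degree 28; total edges = 28·2^28/2 = 3758096384.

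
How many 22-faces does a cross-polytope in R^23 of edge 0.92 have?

An n-cross-polytope has 2^(k+1)·C(n,k+1) k-faces. Here 2^23·C(23,23) = 8388608·1 = 8388608.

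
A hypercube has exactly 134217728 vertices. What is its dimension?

2^n = 134217728 ⇒ n = log_2(134217728) = 27.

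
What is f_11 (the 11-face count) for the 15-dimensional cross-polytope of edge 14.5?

f_11(15-orthoplex) = 2^12 · (15 choose 12) = 1863680.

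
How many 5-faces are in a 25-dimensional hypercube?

An n-cube has C(n,k)·2^(n-k) k-faces. Here C(25,5)·2^20 = 53130·1048576 = 55710842880.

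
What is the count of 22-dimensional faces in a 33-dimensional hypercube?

Number of 22-faces = C(33,22) · 2^(33-22) = 193536720 · 2048 = 396363202560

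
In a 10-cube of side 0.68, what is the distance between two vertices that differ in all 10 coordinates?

The space diagonal of an n-cube of side s is s√n. Here 0.68·√10 ≈ 2.15035.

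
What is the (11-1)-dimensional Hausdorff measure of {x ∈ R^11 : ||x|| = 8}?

S = n·V_n(r)/r = 11·V_11(8)/8 (volume-to-surface relation), giving 68719476736·π^5/945 ≈ 2.22535e+10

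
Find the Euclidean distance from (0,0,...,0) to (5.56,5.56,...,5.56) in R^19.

||(5.56,5.56,...,5.56)|| = √(19)·5.56 ≈ 24.2355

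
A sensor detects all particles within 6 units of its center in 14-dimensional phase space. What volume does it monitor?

Volume = π^{14/2}·(6)^14/Γ(8) = 544195584·π^7/35 ≈ 4.69609e+10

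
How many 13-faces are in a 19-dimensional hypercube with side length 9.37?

An n-cube has C(n,k)·2^(n-k) k-faces. Here C(19,13)·2^6 = 27132·64 = 1736448.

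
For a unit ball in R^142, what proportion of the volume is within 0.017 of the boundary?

V(inner)/V(outer) = ((1-0.017)/1)^142 ≈ 0.08762, so the shell fraction is 0.912381.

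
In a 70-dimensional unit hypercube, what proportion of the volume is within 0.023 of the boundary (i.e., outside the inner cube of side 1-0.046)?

The inner cube has side 1-2·0.023 = 0.954 and volume (0.954)^70 ≈ 0.03702, so the shell holds 0.962984 of the volume.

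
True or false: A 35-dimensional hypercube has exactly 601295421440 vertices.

False. The 35-cube has 2^35 = 34359738368 vertices.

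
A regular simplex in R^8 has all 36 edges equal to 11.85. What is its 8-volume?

Volume = 11.85^8 · √(9/2^8) / 8! ≈ 1808.12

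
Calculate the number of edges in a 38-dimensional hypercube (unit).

Each of the 2^38 = 274877906944 vertices has degree 38; total edges = 38·2^38/2 = 5222680231936.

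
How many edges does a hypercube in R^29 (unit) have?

Number of 1-faces = C(29,1)·2^(29-1) = 29·268435456 = 7784628224.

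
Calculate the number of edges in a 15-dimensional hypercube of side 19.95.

The 15-cube has n·2^(n-1) = 15·2^14 = 15·16384 = 245760 edges.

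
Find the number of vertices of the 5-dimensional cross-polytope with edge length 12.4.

The vertices are ±e_1, ..., ±e_5, so there are 2·5 = 10.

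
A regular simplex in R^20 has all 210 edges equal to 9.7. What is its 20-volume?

V_20 = √(21) · 9.7^20 / (20! · 2^(20/2)) ≈ 0.100028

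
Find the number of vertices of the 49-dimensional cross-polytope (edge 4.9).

Number of vertices = 2n = 98.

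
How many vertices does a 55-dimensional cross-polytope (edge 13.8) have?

The 55-dimensional cross-polytope has 2n = 2·55 = 110 vertices.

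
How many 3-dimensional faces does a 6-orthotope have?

Choose 3 of 6 axes to span the face (C(6,3) = 20 ways), then fix each of the remaining 3 coordinates at one of its two extreme values (2^3 = 8 ways): 20·8 = 160.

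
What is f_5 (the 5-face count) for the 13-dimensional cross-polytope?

Number of 5-faces = 2^(5+1) · C(13,5+1) = 64 · 1716 = 109824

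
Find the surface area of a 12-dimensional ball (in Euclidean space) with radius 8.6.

S_12(8.6) = 2·π^(12/2)·(8.6)^11 / Γ(12/2) ≈ 3.04952e+11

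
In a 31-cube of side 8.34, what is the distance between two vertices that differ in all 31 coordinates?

Diagonal = √31 · 8.34 ≈ 46.4352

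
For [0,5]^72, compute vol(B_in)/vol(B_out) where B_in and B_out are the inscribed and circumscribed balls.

V_in / V_out = (r_in/r_out)^72 = (1/√72)^72 = 72^(-72/2) ≈ 1.36782e-67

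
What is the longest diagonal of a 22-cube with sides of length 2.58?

||(2.58,2.58,...,2.58)|| = √(22)·2.58 ≈ 12.1013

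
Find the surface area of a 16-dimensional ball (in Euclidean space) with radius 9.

The surface area of an n-ball is 2π^(n/2) r^(n-1) / Γ(n/2). For n=16, r=9: 22876792454961·π^8/280 ≈ 7.7524e+14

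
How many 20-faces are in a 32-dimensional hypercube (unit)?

Number of 20-faces = C(32,20) · 2^(32-20) = 225792840 · 4096 = 924847472640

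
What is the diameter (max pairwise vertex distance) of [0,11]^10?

||(11,11,...,11)|| = √(10)·11 ≈ 34.7851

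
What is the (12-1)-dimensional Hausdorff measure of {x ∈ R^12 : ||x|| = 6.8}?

S = n·V_n(r)/r = 12·V_12(6.8)/6.8 (volume-to-surface relation), giving 2.30328e+10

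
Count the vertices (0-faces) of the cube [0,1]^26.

The 26-cube has 2^26 = 67108864 vertices.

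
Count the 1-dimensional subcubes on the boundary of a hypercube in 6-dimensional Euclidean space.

Number of 1-faces = C(6,1) · 2^(6-1) = 6 · 32 = 192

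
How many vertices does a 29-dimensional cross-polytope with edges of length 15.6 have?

The vertices are ±e_1, ..., ±e_29, so there are 2·29 = 58.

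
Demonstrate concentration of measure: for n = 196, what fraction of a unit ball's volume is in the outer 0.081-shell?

1 - (1-0.081)^196 ≈ 0.9999999355 ≈ 99.999994%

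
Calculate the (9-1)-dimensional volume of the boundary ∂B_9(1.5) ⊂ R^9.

The surface area of an n-ball is 2π^(n/2) r^(n-1) / Γ(n/2). For n=9, r=1.5: 2187·π^4/280 ≈ 760.835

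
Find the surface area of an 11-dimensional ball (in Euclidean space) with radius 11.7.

S_11(11.7) = 2·π^(11/2)·(11.7)^10 / Γ(11/2) ≈ 9.96222e+11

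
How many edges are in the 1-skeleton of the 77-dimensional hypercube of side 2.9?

Each of the 2^77 = 151115727451828646838272 vertices has degree 77; total edges = 77·2^77/2 = 5817955506895402903273472.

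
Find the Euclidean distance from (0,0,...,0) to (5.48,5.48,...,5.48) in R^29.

d = √(5.48² + 5.48² + ... + 5.48²) [29 terms] = √(29·5.48²) = 5.48√29 ≈ 29.5107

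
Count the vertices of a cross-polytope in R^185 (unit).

The 185-dimensional cross-polytope has 2n = 2·185 = 370 vertices.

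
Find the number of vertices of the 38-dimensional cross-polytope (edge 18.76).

The vertices are ±e_1, ..., ±e_38, so there are 2·38 = 76.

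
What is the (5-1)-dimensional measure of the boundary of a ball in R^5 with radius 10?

S_5(10) = 2·π^(5/2)·(10)^4 / Γ(5/2) = 80000·π^2/3 ≈ 263189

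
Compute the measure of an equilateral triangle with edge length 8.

Area = (√3/4) · 8² = 27.7128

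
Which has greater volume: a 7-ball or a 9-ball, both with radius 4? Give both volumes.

V_7(4) ≈ 77410.6. V_9(4) ≈ 864684. The 9-ball is larger.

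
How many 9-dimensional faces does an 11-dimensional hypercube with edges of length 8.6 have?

An n-cube has C(n,k)·2^(n-k) k-faces. Here C(11,9)·2^2 = 55·4 = 220.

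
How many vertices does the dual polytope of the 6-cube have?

An n-cross-polytope has 2n vertices; here n = 6, giving 12.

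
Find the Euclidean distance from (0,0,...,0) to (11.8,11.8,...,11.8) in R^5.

The space diagonal of an n-cube of side s is s√n. Here 11.8·√5 ≈ 26.3856.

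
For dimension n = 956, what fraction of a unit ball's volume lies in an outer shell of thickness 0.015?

1 - (1-0.015)^956 ≈ 0.9999994691 ≈ 99.999947%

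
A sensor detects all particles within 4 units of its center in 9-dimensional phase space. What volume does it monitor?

The n-ball volume is π^(n/2)·r^n/Γ(n/2+1). With n=9, r=4: V = 8388608·π^4/945 ≈ 864684.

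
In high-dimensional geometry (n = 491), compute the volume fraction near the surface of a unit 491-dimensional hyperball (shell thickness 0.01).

1 - (1-0.01)^491 ≈ 0.992807 ≈ 99.28%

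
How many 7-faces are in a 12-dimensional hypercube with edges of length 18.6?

Choose 7 of 12 axes to span the face (C(12,7) = 792 ways), then fix each of the remaining 5 coordinates at one of its two extreme values (2^5 = 32 ways): 792·32 = 25344.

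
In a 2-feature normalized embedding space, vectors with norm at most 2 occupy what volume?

V = 4·π ≈ 12.5664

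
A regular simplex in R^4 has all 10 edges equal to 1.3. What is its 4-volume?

For a regular n-simplex with edge a, V = (a^n / n!)·√((n+1)/2^n). With a=1.3, n=4: V ≈ 0.0665254.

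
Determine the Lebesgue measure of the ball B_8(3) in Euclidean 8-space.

The n-ball volume is π^(n/2)·r^n/Γ(n/2+1). With n=8, r=3: V = 2187·π^4/8 ≈ 26629.2.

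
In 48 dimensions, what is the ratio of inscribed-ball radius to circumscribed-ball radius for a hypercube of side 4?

r_in / r_out = (4/2) / (4√48/2) = 1/√48 ≈ 0.144338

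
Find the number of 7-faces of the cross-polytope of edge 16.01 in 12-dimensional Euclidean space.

Number of 7-faces = 2^(7+1) · C(12,7+1) = 256 · 495 = 126720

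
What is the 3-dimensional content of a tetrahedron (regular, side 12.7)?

Volume = (√2/12) · 12.7³ = 241.404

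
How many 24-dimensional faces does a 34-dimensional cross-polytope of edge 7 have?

Number of 24-faces = 2^(24+1) · C(34,24+1) = 33554432 · 52451256 = 1759972102766592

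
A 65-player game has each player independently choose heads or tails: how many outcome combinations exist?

An n-cube has 2^n vertices; for n = 65 that is 2^65 = 36893488147419103232.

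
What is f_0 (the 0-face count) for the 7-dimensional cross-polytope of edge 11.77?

f_0(7-orthoplex) = 2^1 · (7 choose 1) = 14.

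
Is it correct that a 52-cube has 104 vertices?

False. The 52-cube has 2^52 = 4503599627370496 vertices.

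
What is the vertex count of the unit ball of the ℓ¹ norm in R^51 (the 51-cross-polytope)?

The 51-dimensional cross-polytope has 2n = 2·51 = 102 vertices.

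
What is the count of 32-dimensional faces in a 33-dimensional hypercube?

f_32(33-cube) = (33 choose 32) · 2^1 = 66.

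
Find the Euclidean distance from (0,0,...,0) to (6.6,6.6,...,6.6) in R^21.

Diagonal = √21 · 6.6 ≈ 30.245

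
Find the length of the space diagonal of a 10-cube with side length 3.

Diagonal = √10 · 3 ≈ 9.48683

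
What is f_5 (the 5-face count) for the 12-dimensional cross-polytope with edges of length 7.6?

An n-cross-polytope has 2^(k+1)·C(n,k+1) k-faces. Here 2^6·C(12,6) = 64·924 = 59136.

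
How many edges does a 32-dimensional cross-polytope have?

Each 1-face is the convex hull of 2 vertices, one chosen as ±e_i from each of 2 distinct axes: 2^2·C(32,2) = 1984.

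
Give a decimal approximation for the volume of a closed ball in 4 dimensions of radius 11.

V = 14641·π^2/2 ≈ 72250.4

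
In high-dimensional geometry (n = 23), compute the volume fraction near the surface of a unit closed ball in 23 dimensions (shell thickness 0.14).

1 - (1-0.14)^23 ≈ 0.96885 ≈ 96.88%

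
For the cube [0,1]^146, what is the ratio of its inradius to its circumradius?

r_in / r_out = (1/2) / (1√146/2) = 1/√146 ≈ 0.0827606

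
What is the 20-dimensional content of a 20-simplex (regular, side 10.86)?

For a regular n-simplex with edge a, V = (a^n / n!)·√((n+1)/2^n). With a=10.86, n=20: V ≈ 0.957815.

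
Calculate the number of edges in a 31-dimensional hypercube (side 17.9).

An n-cube has n·2^(n-1) edges. With n = 31: 31·1073741824 = 33285996544.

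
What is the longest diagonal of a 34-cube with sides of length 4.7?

d = √(4.7² + 4.7² + ... + 4.7²) [34 terms] = √(34·4.7²) = 4.7√34 ≈ 27.4055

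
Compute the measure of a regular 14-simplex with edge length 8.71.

V = (8.71^14 / 14!) · √((14+1) / 2^14) ≈ 5.01974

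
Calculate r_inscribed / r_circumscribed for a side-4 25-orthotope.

r_in = 4/2 (half the side); r_out = 4√25/2 (half the diagonal). Ratio = 1/√25 ≈ 0.2.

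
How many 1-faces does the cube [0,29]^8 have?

An n-cube has n·2^(n-1) edges. With n = 8: 8·128 = 1024.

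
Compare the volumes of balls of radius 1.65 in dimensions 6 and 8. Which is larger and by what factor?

V_6(1.65) ≈ 104.28, V_8(1.65) ≈ 222.977. The 8-ball is larger by a factor of 2.138.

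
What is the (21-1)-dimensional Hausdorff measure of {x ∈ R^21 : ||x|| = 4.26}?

|∂B_21(4.26)| ≈ 1.1349e+12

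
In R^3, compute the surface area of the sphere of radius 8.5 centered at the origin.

The surface area of an n-ball is 2π^(n/2) r^(n-1) / Γ(n/2). For n=3, r=8.5: 4πr² = 4π·(8.5)² ≈ 907.92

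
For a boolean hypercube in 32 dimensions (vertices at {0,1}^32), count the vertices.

The 32-cube has 2^32 = 4294967296 vertices.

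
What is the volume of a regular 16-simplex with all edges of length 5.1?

V_16 = √(17) · 5.1^16 / (16! · 2^(16/2)) ≈ 0.000161246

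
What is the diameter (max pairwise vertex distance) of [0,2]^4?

d = √(2² + 2² + ... + 2²) [4 terms] = √(4·2²) = 2√4 = 4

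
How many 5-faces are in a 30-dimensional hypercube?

Choose 5 of 30 axes to span the face (C(30,5) = 142506 ways), then fix each of the remaining 25 coordinates at one of its two extreme values (2^25 = 33554432 ways): 142506·33554432 = 4781707886592.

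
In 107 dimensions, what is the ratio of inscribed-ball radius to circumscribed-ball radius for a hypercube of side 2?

r_in / r_out = (2/2) / (2√107/2) = 1/√107 ≈ 0.0966736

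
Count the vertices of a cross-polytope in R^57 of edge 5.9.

An n-cross-polytope has 2n vertices; here n = 57, giving 114.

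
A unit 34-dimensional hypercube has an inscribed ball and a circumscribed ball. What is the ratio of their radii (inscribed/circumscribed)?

For an n-cube of any side s, the inradius is s/2 and the circumradius is s√n/2, so the ratio is 1/√34 ≈ 0.171499.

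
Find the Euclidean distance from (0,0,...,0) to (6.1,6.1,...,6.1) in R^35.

||(6.1,6.1,...,6.1)|| = √(35)·6.1 ≈ 36.0881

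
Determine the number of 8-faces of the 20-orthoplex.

Number of 8-faces = 2^(8+1) · C(20,8+1) = 512 · 167960 = 85995520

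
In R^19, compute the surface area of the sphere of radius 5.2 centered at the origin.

S = n·V_n(r)/r = 19·V_19(5.2)/5.2 (volume-to-surface relation), giving 6.84543e+12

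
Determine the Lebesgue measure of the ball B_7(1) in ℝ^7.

The n-ball volume is π^(n/2)·r^n/Γ(n/2+1). With n=7, r=1: V = 16·π^3/105 ≈ 4.72477.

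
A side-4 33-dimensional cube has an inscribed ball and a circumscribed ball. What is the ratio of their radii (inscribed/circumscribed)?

Ratio = (s/2)/(s√33/2) = 33^(-1/2) ≈ 0.174078.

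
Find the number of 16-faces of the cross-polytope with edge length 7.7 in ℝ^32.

Number of 16-faces = 2^(16+1) · C(32,16+1) = 131072 · 565722720 = 74150408355840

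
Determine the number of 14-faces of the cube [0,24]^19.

An n-cube has C(n,k)·2^(n-k) k-faces. Here C(19,14)·2^5 = 11628·32 = 372096.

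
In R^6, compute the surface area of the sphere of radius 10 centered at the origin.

S_6(10) = 2·π^(6/2)·(10)^5 / Γ(6/2) = 100000·π^3 ≈ 3.10063e+06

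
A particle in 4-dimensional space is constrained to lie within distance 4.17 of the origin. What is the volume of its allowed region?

V_4(4.17) = π^(4/2) · (4.17)^4 / Γ(4/2 + 1) ≈ 1492.16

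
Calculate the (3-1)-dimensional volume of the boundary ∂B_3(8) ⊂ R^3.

S_3(8) = 2·π^(3/2)·(8)^2 / Γ(3/2) = 4πr² = 4π·(8)² ≈ 804.248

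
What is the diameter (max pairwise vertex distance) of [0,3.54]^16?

Diagonal = √16 · 3.54 = 14.16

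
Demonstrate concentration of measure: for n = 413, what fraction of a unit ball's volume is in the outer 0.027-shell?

1 - (1-0.027)^413 ≈ 0.999988 ≈ 99.998768%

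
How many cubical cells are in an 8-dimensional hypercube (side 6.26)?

f_3(8-cube) = (8 choose 3) · 2^5 = 1792.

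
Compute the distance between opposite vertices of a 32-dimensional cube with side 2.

||(2,2,...,2)|| = √(32)·2 ≈ 11.3137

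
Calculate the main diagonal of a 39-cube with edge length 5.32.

||(5.32,5.32,...,5.32)|| = √(39)·5.32 ≈ 33.2234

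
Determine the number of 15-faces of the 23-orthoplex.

Number of 15-faces = 2^(15+1) · C(23,15+1) = 65536 · 245157 = 16066609152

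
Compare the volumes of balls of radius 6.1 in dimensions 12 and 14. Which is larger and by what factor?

V_12(6.1) ≈ 3.54425e+09, V_14(6.1) ≈ 5.91884e+10. The 14-ball is larger by a factor of 16.7.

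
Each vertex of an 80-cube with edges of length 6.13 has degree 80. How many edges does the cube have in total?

An n-cube has n·2^(n-1) edges. With n = 80: 80·604462909807314587353088 = 48357032784585166988247040.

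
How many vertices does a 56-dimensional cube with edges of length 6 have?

Each vertex is a binary string of length 56, so there are 2^56 = 72057594037927936.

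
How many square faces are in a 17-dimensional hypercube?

Choose 2 of 17 axes to span the face (C(17,2) = 136 ways), then fix each of the remaining 15 coordinates at one of its two extreme values (2^15 = 32768 ways): 136·32768 = 4456448.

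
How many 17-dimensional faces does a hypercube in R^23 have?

Choose 17 of 23 axes to span the face (C(23,17) = 100947 ways), then fix each of the remaining 6 coordinates at one of its two extreme values (2^6 = 64 ways): 100947·64 = 6460608.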